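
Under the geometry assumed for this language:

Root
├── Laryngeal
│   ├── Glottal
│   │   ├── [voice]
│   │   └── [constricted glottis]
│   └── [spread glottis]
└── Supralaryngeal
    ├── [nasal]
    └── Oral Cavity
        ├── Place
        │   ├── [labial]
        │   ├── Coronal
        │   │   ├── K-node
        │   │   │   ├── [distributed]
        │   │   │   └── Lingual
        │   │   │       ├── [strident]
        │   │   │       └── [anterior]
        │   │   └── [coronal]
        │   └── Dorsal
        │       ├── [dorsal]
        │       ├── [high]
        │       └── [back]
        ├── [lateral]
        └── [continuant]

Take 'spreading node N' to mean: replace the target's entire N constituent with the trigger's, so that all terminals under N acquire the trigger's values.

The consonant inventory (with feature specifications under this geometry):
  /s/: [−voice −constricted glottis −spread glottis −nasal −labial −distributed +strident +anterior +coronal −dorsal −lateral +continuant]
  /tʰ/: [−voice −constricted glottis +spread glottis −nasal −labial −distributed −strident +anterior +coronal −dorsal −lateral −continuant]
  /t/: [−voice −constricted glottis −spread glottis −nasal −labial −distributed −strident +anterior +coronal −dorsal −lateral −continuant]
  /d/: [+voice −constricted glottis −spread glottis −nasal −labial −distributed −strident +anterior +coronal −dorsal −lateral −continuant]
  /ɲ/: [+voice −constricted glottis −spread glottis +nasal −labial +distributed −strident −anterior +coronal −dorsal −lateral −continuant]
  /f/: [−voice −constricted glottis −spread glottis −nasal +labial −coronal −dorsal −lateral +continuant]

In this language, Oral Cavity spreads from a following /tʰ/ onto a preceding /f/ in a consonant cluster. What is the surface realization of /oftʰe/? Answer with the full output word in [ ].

Terminals under Oral Cavity in this geometry: [labial], [distributed], [strident], [anterior], [coronal], [dorsal], [high], [back], [lateral], [continuant].
Spreading Oral Cavity from /tʰ/ onto /f/ replaces those values with /tʰ/'s: [−labial], [−distributed], [−strident], [+anterior], [+coronal], [−dorsal], [−lateral], [−continuant]. Features outside Oral Cavity ([voice], [constricted glottis], [spread glottis], …) stay as in /f/.
Among the inventory, only /t/ has exactly this specification, giving the surface form [ottʰe].

[ottʰe]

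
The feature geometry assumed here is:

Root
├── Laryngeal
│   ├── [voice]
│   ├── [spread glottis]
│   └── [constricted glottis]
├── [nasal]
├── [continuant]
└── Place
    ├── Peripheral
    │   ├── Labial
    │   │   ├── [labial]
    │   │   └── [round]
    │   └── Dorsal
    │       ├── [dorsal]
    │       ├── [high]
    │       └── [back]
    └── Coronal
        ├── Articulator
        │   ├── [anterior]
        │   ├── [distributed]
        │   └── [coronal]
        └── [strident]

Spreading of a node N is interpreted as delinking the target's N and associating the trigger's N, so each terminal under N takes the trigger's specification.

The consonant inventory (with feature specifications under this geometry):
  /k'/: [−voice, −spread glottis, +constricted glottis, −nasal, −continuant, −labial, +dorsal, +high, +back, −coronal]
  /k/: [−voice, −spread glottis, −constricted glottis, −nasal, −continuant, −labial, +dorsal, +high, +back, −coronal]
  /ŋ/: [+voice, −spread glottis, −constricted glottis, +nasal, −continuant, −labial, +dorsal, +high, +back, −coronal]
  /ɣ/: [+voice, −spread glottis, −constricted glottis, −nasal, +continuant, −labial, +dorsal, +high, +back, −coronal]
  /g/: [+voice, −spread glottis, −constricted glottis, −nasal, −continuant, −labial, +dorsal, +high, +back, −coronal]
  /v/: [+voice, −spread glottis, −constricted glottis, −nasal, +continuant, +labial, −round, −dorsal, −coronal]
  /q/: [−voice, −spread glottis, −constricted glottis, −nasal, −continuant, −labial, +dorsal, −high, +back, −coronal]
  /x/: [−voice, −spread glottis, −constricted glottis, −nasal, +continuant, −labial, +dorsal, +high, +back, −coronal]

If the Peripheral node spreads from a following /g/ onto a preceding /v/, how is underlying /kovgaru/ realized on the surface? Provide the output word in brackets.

The Peripheral node dominates the terminals [labial], [round], [dorsal], [high], [back].
The target acquires /g/'s values for everything under Peripheral — [−labial], [+dorsal], [+high], [+back] — while keeping its own [voice], [spread glottis], [constricted glottis], ….
This feature bundle is that of [ɣ], so /kovgaru/ surfaces as [koɣgaru].

[koɣgaru]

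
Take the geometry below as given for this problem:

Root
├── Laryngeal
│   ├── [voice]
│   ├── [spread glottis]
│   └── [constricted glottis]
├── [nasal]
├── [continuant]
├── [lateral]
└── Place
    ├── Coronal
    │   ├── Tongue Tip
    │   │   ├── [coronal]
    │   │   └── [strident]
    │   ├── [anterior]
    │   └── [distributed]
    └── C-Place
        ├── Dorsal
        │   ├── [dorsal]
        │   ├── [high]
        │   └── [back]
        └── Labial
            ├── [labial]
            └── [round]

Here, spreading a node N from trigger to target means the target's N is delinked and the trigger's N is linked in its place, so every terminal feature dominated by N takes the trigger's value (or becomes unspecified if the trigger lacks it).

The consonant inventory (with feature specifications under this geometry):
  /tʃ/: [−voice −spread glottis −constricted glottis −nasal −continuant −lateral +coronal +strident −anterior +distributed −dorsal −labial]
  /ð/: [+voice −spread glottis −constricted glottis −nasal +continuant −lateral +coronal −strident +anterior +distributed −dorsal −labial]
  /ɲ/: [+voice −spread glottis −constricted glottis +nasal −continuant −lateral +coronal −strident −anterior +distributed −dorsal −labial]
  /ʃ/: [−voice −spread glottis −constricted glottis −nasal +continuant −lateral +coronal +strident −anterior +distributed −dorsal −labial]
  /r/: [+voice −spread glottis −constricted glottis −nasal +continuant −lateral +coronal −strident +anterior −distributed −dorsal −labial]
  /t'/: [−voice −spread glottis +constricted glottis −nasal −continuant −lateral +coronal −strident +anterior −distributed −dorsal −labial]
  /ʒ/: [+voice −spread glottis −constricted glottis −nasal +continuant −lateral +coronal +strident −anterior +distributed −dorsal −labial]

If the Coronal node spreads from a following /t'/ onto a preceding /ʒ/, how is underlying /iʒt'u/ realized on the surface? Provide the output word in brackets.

[irt'u]

The Coronal node dominates the terminals [coronal], [strident], [anterior], [distributed].
Spreading Coronal from /t'/ onto /ʒ/ replaces those values with /t'/'s: [+coronal], [−strident], [+anterior], [−distributed]. Features outside Coronal ([voice], [spread glottis], [constricted glottis], …) stay as in /ʒ/.
The resulting bundle matches /r/ in the inventory; substituting it for /ʒ/ gives [irt'u].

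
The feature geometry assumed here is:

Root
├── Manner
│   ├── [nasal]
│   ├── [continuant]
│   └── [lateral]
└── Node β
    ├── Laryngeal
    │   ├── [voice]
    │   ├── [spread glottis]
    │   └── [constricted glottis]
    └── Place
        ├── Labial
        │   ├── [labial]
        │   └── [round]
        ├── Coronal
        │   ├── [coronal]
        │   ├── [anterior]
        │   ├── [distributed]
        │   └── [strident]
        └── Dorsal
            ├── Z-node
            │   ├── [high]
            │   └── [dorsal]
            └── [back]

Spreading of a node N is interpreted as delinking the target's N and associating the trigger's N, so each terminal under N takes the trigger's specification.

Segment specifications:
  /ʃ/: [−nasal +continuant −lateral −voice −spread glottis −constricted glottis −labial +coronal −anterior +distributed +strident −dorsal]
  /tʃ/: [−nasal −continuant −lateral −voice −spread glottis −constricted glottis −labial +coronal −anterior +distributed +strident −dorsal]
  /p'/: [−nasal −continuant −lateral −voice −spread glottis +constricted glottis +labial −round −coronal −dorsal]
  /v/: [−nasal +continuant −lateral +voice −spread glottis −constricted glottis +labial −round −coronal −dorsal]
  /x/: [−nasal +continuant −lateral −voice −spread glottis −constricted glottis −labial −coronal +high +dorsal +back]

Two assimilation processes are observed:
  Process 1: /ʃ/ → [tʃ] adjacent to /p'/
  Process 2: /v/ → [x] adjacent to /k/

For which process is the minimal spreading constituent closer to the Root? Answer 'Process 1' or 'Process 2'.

Process 2

Process 1 alters [continuant]; the lowest dominating node is [continuant] (depth 2 from Root).
Process 2: the features that change are [voice], [labial], [round], [dorsal], [high], [back]; the minimal node is Node β (depth 1).
Depth 1 < depth 2; Process 2 involves the structurally higher constituent Node β.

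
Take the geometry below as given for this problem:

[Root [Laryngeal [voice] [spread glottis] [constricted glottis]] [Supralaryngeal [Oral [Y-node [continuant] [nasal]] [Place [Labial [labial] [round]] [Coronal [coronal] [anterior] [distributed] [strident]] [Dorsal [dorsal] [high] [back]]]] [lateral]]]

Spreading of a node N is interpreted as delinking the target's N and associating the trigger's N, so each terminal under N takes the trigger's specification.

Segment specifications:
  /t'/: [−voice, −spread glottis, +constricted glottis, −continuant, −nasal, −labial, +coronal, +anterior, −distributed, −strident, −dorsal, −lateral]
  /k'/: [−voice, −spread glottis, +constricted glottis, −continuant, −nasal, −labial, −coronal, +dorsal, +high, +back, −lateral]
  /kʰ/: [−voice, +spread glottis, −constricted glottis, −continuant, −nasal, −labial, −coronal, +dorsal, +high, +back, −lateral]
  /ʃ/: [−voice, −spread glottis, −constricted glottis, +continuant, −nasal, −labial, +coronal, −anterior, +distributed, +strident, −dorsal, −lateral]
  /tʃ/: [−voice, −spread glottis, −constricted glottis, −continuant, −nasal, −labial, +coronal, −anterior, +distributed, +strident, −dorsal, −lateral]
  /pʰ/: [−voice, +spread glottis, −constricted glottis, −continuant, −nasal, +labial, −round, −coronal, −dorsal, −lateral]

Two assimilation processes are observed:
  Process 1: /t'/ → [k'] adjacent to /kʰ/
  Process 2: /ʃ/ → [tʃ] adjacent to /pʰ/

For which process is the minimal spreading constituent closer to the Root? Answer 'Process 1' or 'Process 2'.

Process 1 alters [coronal], [anterior], [distributed], [strident], [dorsal], [high], [back]; the lowest common ancestor is Place (depth 3 from Root).
In Process 2, [continuant] changes, so the minimal spreading node is [continuant] at depth 4.
Depth 3 < depth 4; Process 1 involves the structurally higher constituent Place.

Process 1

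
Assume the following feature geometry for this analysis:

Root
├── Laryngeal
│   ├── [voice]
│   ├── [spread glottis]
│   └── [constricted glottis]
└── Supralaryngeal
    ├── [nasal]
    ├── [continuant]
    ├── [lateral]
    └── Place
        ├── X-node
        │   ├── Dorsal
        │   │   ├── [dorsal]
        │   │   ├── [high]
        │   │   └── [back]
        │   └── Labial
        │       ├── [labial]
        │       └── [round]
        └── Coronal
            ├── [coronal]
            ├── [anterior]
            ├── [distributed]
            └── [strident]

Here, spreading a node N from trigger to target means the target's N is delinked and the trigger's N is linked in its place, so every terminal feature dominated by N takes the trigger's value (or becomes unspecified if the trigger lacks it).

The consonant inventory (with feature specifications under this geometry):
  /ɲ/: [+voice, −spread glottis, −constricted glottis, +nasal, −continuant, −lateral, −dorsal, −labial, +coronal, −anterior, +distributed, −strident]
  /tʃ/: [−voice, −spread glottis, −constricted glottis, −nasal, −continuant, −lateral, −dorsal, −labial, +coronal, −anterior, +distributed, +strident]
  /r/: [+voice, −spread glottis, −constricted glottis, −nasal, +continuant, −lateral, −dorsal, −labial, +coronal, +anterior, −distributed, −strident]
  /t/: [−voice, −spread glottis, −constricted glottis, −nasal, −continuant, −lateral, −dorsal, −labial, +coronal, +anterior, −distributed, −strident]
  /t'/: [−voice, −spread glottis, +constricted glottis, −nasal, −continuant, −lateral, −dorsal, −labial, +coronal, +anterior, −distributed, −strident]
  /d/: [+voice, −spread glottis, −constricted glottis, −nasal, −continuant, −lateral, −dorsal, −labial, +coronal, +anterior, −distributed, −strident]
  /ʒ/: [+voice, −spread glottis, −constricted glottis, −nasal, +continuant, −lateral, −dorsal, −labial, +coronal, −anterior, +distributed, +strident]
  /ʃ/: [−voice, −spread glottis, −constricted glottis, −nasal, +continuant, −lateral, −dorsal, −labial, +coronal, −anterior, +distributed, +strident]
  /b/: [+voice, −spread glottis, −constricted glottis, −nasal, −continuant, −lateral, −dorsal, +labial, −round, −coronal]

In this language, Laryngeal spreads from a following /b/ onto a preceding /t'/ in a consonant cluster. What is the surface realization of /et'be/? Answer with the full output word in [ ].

[edbe]

Laryngeal immediately or transitively dominates [voice], [spread glottis], [constricted glottis].
Spreading Laryngeal from /b/ onto /t'/ replaces those values with /b/'s: [+voice], [−spread glottis], [−constricted glottis]. Features outside Laryngeal ([nasal], [continuant], [lateral], …) stay as in /t'/.
Among the inventory, only /d/ has exactly this specification, giving the surface form [edbe].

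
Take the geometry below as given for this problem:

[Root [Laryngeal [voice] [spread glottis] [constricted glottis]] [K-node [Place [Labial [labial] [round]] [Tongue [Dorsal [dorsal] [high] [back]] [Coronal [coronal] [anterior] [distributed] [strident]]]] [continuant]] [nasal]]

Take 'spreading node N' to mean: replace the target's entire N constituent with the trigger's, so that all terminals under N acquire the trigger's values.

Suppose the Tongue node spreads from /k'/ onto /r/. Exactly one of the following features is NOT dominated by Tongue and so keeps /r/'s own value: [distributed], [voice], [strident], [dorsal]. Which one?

[voice]

Tongue dominates exactly [dorsal], [high], [back], [coronal], [anterior], [distributed], [strident].
[distributed], [strident], [dorsal] all lie under Tongue, so they are overwritten when Tongue spreads.
[voice] is not within the Tongue subtree (it hangs from Laryngeal), so /r/'s [voice] value survives.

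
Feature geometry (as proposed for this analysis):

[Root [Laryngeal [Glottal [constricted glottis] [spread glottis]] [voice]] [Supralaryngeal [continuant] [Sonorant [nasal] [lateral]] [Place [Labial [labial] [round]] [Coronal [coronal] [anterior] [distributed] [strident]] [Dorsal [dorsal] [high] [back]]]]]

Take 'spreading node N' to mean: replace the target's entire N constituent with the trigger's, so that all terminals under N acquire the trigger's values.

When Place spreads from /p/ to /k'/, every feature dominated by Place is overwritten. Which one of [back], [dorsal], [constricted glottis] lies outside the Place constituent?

The terminals dominated by Place are [labial], [round], [coronal], [anterior], [distributed], [strident], [dorsal], [high], [back].
Spreading Place replaces [back], [dorsal] with the trigger's values, since each sits inside the Place constituent.
But [constricted glottis] is a dependent of Glottal, outside Place; it is therefore untouched by the spreading.

[constricted glottis]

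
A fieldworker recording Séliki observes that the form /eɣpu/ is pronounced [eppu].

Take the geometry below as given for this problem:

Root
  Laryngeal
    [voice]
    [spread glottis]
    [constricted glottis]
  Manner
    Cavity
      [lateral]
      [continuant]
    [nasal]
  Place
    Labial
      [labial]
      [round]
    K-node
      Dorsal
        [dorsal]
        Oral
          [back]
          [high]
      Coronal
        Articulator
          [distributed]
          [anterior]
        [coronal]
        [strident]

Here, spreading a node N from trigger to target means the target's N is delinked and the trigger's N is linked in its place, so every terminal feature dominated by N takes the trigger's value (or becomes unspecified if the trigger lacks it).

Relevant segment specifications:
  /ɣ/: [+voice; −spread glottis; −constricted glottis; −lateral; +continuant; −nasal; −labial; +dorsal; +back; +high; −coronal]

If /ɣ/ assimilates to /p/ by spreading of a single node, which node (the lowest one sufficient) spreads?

Root

Comparing /ɣ/ with its surface form [p], the features that change are [voice], [continuant], [labial], [round], [dorsal], [high], [back].
The smallest constituent containing every changed terminal is Root — each of its daughters lacks at least one of the affected features.
Spreading Root from /p/ overwrites each of those terminals with /p/'s values, yielding exactly [p].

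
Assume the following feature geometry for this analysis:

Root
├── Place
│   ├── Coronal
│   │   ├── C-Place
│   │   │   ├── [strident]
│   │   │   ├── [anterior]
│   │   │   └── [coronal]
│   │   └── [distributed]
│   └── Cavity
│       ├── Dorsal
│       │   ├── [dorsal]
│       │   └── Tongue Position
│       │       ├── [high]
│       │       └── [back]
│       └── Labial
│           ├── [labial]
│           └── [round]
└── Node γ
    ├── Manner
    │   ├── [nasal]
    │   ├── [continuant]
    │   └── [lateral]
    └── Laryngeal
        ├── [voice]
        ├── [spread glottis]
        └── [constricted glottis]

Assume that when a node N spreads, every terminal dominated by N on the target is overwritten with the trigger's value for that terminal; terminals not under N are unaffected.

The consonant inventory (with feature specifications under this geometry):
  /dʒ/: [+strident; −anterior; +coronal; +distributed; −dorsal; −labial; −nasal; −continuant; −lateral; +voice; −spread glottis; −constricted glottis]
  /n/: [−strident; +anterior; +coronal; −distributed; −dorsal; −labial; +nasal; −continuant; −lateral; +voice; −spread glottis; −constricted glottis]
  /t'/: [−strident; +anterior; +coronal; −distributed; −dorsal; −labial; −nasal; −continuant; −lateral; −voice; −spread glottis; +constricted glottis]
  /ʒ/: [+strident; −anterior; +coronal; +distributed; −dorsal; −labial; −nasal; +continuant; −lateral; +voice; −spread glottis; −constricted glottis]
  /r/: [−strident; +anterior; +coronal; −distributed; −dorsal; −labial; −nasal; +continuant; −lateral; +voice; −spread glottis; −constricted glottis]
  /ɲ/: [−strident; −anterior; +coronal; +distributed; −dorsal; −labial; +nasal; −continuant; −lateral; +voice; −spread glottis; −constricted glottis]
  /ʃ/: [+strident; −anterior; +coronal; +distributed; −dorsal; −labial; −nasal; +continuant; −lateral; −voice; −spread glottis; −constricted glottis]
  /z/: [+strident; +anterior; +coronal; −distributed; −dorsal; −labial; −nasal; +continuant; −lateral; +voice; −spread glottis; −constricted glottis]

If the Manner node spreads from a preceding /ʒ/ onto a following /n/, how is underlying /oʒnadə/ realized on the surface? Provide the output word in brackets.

[oʒradə]

Manner immediately or transitively dominates [nasal], [continuant], [lateral].
After delinking /n/'s Manner and linking /ʒ/'s, the affected terminals become [−nasal], [+continuant], [−lateral]; [strident], [anterior], [coronal], … (outside Manner) are retained from /n/.
Among the inventory, only /r/ has exactly this specification, giving the surface form [oʒradə].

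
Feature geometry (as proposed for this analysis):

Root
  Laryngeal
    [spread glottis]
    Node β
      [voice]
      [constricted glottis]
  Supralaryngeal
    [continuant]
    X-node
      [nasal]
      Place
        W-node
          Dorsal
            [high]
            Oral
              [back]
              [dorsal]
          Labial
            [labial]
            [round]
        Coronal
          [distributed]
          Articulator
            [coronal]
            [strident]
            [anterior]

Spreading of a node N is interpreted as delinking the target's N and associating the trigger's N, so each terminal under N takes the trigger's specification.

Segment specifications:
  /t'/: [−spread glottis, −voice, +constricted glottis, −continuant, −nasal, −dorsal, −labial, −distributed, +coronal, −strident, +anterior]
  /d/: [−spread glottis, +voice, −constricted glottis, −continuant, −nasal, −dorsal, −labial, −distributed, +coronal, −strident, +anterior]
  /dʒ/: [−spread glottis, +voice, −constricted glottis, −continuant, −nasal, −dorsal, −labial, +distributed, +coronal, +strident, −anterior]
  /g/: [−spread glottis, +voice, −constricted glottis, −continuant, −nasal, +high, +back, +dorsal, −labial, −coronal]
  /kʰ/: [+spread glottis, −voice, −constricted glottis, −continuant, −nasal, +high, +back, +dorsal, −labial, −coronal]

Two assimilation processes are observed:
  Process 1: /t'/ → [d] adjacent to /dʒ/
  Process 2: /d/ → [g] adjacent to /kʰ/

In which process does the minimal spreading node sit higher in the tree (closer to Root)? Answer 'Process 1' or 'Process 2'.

Process 1

In Process 1, [voice], [constricted glottis] change, so the minimal spreading node is Node β at depth 2.
In Process 2, [coronal], [anterior], [distributed], [strident], [dorsal], [high], [back] change, so the minimal spreading node is Place at depth 3.
Node β (depth 2) sits above Place (depth 3), making Process 1 the one with the higher spreading node.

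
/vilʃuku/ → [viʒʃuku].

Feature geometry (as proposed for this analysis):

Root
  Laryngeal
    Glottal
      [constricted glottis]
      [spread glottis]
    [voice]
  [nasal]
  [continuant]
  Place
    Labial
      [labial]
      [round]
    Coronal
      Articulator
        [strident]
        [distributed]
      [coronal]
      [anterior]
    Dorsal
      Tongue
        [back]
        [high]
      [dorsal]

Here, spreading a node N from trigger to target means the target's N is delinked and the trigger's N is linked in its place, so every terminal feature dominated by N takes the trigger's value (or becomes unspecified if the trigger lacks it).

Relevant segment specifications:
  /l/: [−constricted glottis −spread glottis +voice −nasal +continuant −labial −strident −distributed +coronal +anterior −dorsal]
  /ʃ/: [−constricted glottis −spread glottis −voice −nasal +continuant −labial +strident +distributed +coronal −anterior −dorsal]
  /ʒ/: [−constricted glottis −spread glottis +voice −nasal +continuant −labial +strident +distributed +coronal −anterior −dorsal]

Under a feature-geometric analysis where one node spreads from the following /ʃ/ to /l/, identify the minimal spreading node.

Coronal

The alternation /l/ → [ʒ] changes [anterior], [distributed], [strident] and nothing else.
Tracing each changed feature up the tree, the paths first meet at Coronal; any lower node misses at least one of them.
Spreading Coronal from /ʃ/ overwrites each of those terminals with /ʃ/'s values, yielding exactly [ʒ].
[voice], a feature on which the two segments disagree outside Coronal, is unchanged — nothing dominating it spread, and Coronal is the minimal sufficient constituent.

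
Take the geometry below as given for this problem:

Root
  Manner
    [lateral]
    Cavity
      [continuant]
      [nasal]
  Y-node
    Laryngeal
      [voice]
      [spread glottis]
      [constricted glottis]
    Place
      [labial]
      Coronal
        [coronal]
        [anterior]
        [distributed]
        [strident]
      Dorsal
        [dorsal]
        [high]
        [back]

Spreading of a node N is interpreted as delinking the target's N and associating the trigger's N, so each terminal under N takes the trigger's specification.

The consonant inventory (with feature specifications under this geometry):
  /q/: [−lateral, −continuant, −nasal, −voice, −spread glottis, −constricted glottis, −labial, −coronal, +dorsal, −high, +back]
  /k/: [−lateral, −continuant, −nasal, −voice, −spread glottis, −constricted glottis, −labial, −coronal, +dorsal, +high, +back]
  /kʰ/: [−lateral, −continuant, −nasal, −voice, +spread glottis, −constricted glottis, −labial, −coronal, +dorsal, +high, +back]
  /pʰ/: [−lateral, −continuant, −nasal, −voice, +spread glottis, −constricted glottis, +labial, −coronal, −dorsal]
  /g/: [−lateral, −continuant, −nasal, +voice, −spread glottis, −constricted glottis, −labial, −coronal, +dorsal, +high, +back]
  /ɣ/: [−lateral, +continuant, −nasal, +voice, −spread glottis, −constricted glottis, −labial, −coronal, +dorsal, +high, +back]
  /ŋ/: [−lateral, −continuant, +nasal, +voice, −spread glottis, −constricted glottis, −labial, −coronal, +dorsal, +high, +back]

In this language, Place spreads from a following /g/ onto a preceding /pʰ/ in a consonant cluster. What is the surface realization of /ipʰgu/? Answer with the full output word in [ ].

[ikʰgu]

Place immediately or transitively dominates [labial], [coronal], [anterior], [distributed], [strident], [dorsal], [high], [back].
Spreading Place from /g/ onto /pʰ/ replaces those values with /g/'s: [−labial], [−coronal], [+dorsal], [+high], [+back]. Features outside Place ([lateral], [continuant], [nasal], …) stay as in /pʰ/.
The resulting bundle matches /kʰ/ in the inventory; substituting it for /pʰ/ gives [ikʰgu].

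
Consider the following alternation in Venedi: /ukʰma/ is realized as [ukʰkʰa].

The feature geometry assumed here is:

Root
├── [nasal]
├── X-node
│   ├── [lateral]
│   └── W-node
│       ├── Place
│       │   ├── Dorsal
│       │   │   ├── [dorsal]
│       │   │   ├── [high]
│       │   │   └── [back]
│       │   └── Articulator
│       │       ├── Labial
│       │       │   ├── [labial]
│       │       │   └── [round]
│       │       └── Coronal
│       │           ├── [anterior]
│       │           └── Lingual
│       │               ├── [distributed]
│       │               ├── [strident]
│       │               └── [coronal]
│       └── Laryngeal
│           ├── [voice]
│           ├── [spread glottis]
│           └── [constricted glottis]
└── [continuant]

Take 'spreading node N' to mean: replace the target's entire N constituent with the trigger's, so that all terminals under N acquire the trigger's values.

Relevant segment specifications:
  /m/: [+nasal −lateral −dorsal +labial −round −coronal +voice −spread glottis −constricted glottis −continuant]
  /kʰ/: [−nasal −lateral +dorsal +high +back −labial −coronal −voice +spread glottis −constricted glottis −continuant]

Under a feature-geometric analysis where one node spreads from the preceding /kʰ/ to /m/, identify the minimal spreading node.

Root

Comparing /m/ with its surface form [kʰ], the features that change are [voice], [spread glottis], [nasal], [labial], [round], [dorsal], [high], [back].
Tracing each changed feature up the tree, the paths first meet at Root; any lower node misses at least one of them.
Spreading Root from /kʰ/ overwrites each of those terminals with /kʰ/'s values, yielding exactly [kʰ].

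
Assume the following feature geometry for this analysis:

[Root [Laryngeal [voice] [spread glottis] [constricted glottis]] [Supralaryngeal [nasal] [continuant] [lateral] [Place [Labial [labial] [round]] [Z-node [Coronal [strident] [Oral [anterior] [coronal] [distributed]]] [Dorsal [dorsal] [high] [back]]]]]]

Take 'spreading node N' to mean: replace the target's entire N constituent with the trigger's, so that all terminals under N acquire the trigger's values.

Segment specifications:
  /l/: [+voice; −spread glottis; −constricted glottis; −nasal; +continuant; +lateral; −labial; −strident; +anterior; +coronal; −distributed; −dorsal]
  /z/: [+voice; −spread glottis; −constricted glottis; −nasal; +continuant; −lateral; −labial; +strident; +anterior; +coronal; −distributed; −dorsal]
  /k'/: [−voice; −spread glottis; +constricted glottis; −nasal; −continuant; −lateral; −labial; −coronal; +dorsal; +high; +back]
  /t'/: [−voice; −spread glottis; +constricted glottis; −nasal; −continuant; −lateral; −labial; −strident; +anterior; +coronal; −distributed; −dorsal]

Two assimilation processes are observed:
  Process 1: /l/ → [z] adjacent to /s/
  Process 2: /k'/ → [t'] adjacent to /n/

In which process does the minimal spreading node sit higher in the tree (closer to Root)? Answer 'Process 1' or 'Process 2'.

In Process 1, [lateral], [strident] change, so the minimal spreading node is Supralaryngeal at depth 1.
Process 2: the features that change are [coronal], [anterior], [distributed], [strident], [dorsal], [high], [back]; the minimal node is Z-node (depth 3).
Supralaryngeal is closer to Root than Z-node, so Process 1 spreads the higher node.

Process 1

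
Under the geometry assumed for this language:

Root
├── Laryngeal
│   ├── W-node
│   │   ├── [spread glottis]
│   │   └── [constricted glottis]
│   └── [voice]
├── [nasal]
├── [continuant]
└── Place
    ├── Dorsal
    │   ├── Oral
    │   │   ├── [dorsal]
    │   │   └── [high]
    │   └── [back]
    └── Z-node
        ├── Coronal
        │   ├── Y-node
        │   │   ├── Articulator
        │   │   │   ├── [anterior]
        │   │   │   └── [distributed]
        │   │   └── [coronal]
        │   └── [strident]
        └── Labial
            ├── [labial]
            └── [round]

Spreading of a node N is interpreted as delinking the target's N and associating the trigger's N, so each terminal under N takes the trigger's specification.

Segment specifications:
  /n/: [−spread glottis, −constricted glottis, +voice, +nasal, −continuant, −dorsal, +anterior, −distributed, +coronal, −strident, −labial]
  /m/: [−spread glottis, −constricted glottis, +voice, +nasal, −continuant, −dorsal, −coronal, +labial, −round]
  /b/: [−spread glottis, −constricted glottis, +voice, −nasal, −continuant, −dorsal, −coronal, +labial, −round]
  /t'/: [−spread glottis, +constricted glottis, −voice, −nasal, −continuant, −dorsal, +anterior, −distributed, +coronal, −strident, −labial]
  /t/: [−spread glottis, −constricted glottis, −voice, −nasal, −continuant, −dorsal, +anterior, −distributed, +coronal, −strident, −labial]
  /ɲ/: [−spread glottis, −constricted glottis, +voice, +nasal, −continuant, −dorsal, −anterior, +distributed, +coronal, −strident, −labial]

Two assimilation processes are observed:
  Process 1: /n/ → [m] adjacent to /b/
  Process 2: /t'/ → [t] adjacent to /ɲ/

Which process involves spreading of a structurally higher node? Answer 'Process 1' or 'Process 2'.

Process 1

Process 1: the features that change are [labial], [round], [coronal], [anterior], [distributed], [strident]; the minimal node is Z-node (depth 2).
Process 2: the feature that changes is [constricted glottis]; the minimal node is [constricted glottis] (depth 3).
Z-node (depth 2) sits above [constricted glottis] (depth 3), making Process 1 the one with the higher spreading node.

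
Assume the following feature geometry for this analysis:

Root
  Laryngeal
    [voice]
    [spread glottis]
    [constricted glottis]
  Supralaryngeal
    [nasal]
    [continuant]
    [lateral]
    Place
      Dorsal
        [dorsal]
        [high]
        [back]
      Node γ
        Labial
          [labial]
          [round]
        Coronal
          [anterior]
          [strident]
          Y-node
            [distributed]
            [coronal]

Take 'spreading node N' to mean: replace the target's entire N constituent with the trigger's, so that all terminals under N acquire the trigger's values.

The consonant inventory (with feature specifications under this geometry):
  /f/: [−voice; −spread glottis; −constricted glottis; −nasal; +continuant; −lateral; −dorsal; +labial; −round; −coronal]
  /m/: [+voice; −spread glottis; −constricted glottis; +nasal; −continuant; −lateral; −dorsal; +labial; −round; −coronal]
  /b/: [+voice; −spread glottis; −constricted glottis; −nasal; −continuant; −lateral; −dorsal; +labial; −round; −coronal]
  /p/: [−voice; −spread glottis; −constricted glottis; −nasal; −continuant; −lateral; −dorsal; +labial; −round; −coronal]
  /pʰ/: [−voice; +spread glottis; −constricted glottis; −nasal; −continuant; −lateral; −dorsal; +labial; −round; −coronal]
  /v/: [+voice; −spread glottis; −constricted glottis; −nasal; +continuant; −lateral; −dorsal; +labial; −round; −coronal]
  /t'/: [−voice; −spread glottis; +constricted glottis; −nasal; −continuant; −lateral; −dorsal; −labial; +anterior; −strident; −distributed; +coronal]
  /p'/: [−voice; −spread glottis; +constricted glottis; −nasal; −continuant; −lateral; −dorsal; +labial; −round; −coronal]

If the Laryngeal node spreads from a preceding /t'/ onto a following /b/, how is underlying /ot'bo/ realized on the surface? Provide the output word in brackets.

[ot'p'o]

Terminals under Laryngeal in this geometry: [voice], [spread glottis], [constricted glottis].
The target acquires /t'/'s values for everything under Laryngeal — [−voice], [−spread glottis], [+constricted glottis] — while keeping its own [nasal], [continuant], [lateral], ….
Among the inventory, only /p'/ has exactly this specification, giving the surface form [ot'p'o].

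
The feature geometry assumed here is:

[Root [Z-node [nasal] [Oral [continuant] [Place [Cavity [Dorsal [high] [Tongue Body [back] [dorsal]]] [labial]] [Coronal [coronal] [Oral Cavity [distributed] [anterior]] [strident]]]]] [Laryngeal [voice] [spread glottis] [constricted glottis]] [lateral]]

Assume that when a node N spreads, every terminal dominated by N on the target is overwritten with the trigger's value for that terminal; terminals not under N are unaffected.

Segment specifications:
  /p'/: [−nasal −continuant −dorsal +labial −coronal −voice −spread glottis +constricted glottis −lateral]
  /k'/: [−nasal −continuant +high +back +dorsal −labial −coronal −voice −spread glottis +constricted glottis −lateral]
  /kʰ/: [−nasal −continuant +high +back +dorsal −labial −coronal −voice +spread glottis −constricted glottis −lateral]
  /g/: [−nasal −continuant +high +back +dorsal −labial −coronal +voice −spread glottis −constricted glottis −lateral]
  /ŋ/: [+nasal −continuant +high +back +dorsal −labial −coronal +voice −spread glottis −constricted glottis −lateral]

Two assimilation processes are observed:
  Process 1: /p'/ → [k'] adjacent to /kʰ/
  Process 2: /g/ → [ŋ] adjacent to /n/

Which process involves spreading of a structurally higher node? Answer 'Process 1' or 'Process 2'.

Process 2

In Process 1, [labial], [dorsal], [high], [back] change, so the minimal spreading node is Cavity at depth 4.
Process 2 alters [nasal]; the lowest dominating node is [nasal] (depth 2 from Root).
[nasal] (depth 2) sits above Cavity (depth 4), making Process 2 the one with the higher spreading node.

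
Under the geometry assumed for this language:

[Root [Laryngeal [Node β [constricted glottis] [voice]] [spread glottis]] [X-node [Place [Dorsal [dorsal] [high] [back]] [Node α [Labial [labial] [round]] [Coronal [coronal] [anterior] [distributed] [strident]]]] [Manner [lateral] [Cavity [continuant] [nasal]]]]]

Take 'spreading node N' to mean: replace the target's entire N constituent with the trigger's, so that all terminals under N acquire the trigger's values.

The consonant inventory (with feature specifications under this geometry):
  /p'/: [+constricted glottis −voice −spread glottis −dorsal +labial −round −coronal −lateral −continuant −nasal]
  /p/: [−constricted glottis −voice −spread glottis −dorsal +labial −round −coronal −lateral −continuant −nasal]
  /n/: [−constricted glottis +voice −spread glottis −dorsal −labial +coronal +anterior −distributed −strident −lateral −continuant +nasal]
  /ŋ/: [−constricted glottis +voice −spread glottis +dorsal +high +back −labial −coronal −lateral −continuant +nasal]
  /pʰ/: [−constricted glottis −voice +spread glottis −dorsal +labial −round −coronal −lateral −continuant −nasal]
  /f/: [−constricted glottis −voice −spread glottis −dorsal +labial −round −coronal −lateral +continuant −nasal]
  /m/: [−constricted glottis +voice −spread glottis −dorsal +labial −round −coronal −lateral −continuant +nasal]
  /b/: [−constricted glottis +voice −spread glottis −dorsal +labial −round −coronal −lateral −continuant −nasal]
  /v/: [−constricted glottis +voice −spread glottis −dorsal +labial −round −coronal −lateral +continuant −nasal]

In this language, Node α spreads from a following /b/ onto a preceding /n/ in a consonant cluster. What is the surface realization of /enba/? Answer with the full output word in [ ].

Node α immediately or transitively dominates [labial], [round], [coronal], [anterior], [distributed], [strident].
After delinking /n/'s Node α and linking /b/'s, the affected terminals become [+labial], [−round], [−coronal]; [constricted glottis], [voice], [spread glottis], … (outside Node α) are retained from /n/.
This feature bundle is that of [m], so /enba/ surfaces as [emba].

[emba]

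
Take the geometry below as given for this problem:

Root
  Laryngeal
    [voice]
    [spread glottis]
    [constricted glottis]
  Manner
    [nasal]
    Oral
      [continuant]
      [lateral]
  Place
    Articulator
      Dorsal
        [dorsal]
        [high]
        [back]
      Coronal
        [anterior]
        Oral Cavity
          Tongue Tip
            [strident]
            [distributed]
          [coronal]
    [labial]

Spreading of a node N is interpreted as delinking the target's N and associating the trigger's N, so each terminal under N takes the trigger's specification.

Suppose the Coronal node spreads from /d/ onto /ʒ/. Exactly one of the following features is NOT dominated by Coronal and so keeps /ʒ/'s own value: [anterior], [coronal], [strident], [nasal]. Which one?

[nasal]

Under this geometry, Coronal contains [anterior], [strident], [distributed], [coronal].
Of the listed options, [strident], [anterior], [coronal] are among these and would be overwritten by spreading Coronal.
But [nasal] is a dependent of Manner, outside Coronal; it is therefore untouched by the spreading.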